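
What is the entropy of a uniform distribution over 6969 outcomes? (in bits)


H = log2(n) = log2(6969) = 12.7667

12.7667 bits


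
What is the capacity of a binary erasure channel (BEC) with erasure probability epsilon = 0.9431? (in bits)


C = 1 - epsilon = 1 - 0.9431 = 0.0569

0.0569 bits


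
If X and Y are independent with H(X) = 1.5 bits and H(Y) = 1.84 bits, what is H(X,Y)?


For independent variables, H(X,Y) = H(X) + H(Y) = 1.5 + 1.84 = 3.34

3.34 bits


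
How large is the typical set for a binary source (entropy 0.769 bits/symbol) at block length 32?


log2|A_typical| = nH = 32 * 0.769 = 24.608, so |A_typical| ~ 2^24.608 = 2.557e+07

2.557e+07


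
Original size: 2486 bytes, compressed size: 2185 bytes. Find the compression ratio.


Ratio = original / compressed = 2486 / 2185 = 1.1378

1.1378


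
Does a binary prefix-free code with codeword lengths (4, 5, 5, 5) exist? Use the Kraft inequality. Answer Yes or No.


Kraft sum = sum(2^(-l_i)) = 0.1562, need <= 1. Result: satisfied (a binary prefix-free code with these lengths exists)

Yes


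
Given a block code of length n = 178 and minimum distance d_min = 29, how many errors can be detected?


Detection capability = d_min - 1 = 29 - 1 = 28

28 errors


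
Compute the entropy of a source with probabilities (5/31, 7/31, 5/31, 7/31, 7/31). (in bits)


H = -sum(p_i * log2(p_i)). Terms: -(5/31)*log2(5/31) = 0.424559; -(7/31)*log2(7/31) = 0.484771; -(5/31)*log2(5/31) = 0.424559; -(7/31)*log2(7/31) = 0.484771; -(7/31)*log2(7/31) = 0.484771. H = 0.424559 + 0.484771 + 0.424559 + 0.484771 + 0.484771 = 2.3034

2.3034 bits


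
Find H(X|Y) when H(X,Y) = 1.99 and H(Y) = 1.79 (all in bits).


H(X|Y) = H(X,Y) - H(Y) = 1.99 - 1.79 = 0.2

0.2 bits


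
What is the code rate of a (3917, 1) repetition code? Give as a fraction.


Rate = k/n = 1/3917

1/3917


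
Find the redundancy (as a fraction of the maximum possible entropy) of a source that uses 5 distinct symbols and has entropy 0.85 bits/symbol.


H_max = log2(K) = log2(5) = 2.3219 bits/symbol. Redundancy = 1 - H/H_max = 1 - 0.85/2.3219 = 1 - 0.3661 = 0.6339

0.6339


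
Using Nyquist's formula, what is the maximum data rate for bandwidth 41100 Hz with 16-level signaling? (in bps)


Rate = 2 * B * log2(M) = 2 * 41100 * 4.0 = 328800.0

328800.0 bps


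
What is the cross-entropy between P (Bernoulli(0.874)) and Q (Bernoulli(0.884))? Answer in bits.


H(P,Q) = -p*log2(q) - (1-p)*log2(1-q). -0.874*log2(0.884) = 0.155469; -0.126*log2(0.116) = 0.391583. H(P,Q) = 0.155469 + 0.391583 = 0.5471

0.5471 bits


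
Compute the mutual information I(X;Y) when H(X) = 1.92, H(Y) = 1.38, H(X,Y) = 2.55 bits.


I(X;Y) = H(X) + H(Y) - H(X,Y) = 1.92 + 1.38 - 2.55 = 0.75

0.75 bits


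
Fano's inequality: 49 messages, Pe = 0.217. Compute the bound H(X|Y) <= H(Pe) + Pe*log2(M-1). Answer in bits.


H(Pe) = -Pe*log2(Pe) - (1-Pe)*log2(1-Pe) = -0.217*log2(0.217) - 0.783*log2(0.783) = 0.478319 + 0.276333 = 0.7547. Pe*log2(M-1) = 0.217*log2(48) = 1.211937. Bound = H(Pe) + Pe*log2(M-1) = 0.478319 + 0.276333 + 1.211937 = 1.9666

1.9666 bits


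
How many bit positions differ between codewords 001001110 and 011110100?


Count differing positions: . ^ . ^ ^ ^ . ^ . = 5 differences

5


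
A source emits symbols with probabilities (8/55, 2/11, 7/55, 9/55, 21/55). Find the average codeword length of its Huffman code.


Huffman construction (repeatedly merge the two least-probable nodes; each merge adds 1 bit to every symbol beneath it): 7/55 + 8/55 = 3/11; 9/55 + 2/11 = 19/55; 3/11 + 19/55 = 34/55; 21/55 + 34/55 = 1. Resulting codeword lengths (in the order the probabilities were given): (3, 3, 3, 3, 1). L_avg = sum(p_i * l_i) = 8/55*3 + 2/11*3 + 7/55*3 + 9/55*3 + 21/55*1 = 123/55 = 2.2364

2.2364 bits


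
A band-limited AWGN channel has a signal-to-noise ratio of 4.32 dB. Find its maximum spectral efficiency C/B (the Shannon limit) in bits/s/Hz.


SNR_linear = 10^(4.32/10) = 2.704; C/B = log2(1 + SNR_linear) = log2(1 + 2.704) = 1.8891

1.8891 bits/s/Hz


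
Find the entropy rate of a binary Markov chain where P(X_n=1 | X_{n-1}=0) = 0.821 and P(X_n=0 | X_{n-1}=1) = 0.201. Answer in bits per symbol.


Stationary distribution: pi_0 = p10/(p01+p10) = 0.1967, pi_1 = 0.8033. Entropy rate H' = pi_0*H(p01) + pi_1*H(p10) = 0.1967*0.6779 + 0.8033*0.7239 = 0.7149

0.7149 bits/symbol


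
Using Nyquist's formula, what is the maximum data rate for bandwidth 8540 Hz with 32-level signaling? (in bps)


Rate = 2 * B * log2(M) = 2 * 8540 * 5.0 = 85400.0

85400.0 bps


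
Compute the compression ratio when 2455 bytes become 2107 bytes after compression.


Ratio = original / compressed = 2455 / 2107 = 1.1652

1.1652


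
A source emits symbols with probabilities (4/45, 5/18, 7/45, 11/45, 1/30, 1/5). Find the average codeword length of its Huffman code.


Huffman construction (repeatedly merge the two least-probable nodes; each merge adds 1 bit to every symbol beneath it): 1/30 + 4/45 = 11/90; 11/90 + 7/45 = 5/18; 1/5 + 11/45 = 4/9; 5/18 + 5/18 = 5/9; 4/9 + 5/9 = 1. Resulting codeword lengths (in the order the probabilities were given): (4, 2, 3, 2, 4, 2). L_avg = sum(p_i * l_i) = 4/45*4 + 5/18*2 + 7/45*3 + 11/45*2 + 1/30*4 + 1/5*2 = 12/5 = 2.4

2.4 bits


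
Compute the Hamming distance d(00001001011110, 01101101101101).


Count differing positions: . ^ ^ . . ^ . . ^ ^ . . ^ ^ = 7 differences

7


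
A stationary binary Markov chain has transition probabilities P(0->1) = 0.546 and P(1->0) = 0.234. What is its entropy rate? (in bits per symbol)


Stationary distribution: pi_0 = p10/(p01+p10) = 0.3, pi_1 = 0.7. Entropy rate H' = pi_0*H(p01) + pi_1*H(p10) = 0.3*0.9939 + 0.7*0.7849 = 0.8476

0.8476 bits/symbol


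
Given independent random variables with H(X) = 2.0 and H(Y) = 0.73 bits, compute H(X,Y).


For independent variables, H(X,Y) = H(X) + H(Y) = 2.0 + 0.73 = 2.73

2.73 bits


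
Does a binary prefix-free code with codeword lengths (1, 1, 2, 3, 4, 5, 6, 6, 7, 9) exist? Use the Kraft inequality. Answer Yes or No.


Kraft sum = sum(2^(-l_i)) = 1.5098, need <= 1. Result: violated (a binary prefix-free code with these lengths cannot exist)

No


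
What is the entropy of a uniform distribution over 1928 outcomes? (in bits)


H = log2(n) = log2(1928) = 10.9129

10.9129 bits


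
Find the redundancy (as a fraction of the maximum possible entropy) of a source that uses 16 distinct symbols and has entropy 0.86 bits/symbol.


H_max = log2(K) = log2(16) = 4.0 bits/symbol. Redundancy = 1 - H/H_max = 1 - 0.86/4.0 = 1 - 0.215 = 0.785

0.785


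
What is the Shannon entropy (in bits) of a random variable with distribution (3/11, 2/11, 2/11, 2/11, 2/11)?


H = -sum(p_i * log2(p_i)). Terms: -(3/11)*log2(3/11) = 0.511219; -(2/11)*log2(2/11) = 0.447169; -(2/11)*log2(2/11) = 0.447169; -(2/11)*log2(2/11) = 0.447169; -(2/11)*log2(2/11) = 0.447169. H = 0.511219 + 0.447169 + 0.447169 + 0.447169 + 0.447169 = 2.2999

2.2999 bits


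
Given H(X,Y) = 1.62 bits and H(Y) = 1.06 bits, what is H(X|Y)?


H(X|Y) = H(X,Y) - H(Y) = 1.62 - 1.06 = 0.56

0.56 bits


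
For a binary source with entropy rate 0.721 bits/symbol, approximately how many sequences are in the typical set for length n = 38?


log2|A_typical| = nH = 38 * 0.721 = 27.398, so |A_typical| ~ 2^27.398 = 1.769e+08

1.769e+08


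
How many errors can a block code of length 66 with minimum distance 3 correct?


Correction capability = floor((d-1)/2) = floor((3-1)/2) = 1

1 errors


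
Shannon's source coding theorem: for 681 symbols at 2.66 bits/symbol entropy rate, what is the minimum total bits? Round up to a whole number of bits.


Minimum bits >= n * H = 681 * 2.66 = 1811.46, rounded up to a whole number of bits = 1812

1812 bits


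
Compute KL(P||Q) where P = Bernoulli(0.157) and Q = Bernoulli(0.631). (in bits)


KL = p*log2(p/q) + (1-p)*log2((1-p)/(1-q)) = 0.157*log2(0.157/0.631) + 0.843*log2(0.843/0.369) = 0.6897

0.6897 bits


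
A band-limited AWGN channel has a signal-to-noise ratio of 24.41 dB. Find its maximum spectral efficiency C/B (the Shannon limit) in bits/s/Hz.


SNR_linear = 10^(24.41/10) = 276.0578; C/B = log2(1 + SNR_linear) = log2(1 + 276.0578) = 8.114

8.114 bits/s/Hz


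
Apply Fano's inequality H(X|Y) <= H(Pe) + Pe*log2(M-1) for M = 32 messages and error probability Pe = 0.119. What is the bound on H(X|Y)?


H(Pe) = -Pe*log2(Pe) - (1-Pe)*log2(1-Pe) = -0.119*log2(0.119) - 0.881*log2(0.881) = 0.365445 + 0.161035 = 0.5265. Pe*log2(M-1) = 0.119*log2(31) = 0.589549. Bound = H(Pe) + Pe*log2(M-1) = 0.365445 + 0.161035 + 0.589549 = 1.116

1.116 bits


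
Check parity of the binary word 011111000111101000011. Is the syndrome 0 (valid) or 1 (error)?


Syndrome = XOR of all bits = 0 XOR 1 XOR 1 XOR 1 XOR 1 XOR 1 XOR 0 XOR 0 XOR 0 XOR 1 XOR 1 XOR 1 XOR 1 XOR 0 XOR 1 XOR 0 XOR 0 XOR 0 XOR 0 XOR 1 XOR 1 = 0

0


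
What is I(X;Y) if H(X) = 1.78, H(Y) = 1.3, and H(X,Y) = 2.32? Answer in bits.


I(X;Y) = H(X) + H(Y) - H(X,Y) = 1.78 + 1.3 - 2.32 = 0.76

0.76 bits


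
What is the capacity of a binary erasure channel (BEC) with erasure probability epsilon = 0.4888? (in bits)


C = 1 - epsilon = 1 - 0.4888 = 0.5112

0.5112 bits


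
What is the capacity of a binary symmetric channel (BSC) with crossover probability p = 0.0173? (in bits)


H(p) = -p*log2(p) - (1-p)*log2(1-p) = -0.0173*log2(0.0173) - 0.9827*log2(0.9827) = 0.101258 + 0.024741 = 0.126. C = 1 - H(p) = 1 - 0.126 = 0.874

0.874 bits


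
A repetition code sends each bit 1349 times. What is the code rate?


Rate = k/n = 1/1349

1/1349


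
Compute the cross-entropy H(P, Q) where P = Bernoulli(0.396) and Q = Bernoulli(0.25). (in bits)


H(P,Q) = -p*log2(q) - (1-p)*log2(1-q). -0.396*log2(0.25) = 0.792000; -0.604*log2(0.75) = 0.250683. H(P,Q) = 0.792000 + 0.250683 = 1.0427

1.0427 bits


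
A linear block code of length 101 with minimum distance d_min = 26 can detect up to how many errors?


Detection capability = d_min - 1 = 26 - 1 = 25

25 errors


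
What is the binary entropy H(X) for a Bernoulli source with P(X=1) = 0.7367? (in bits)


H = -p*log2(p) - (1-p)*log2(1-p). -0.7367*log2(0.7367) = 0.324775; -0.2633*log2(0.2633) = 0.506911. H = 0.324775 + 0.506911 = 0.8317

0.8317 bits


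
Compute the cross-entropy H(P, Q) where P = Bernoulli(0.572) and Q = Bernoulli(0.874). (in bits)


H(P,Q) = -p*log2(q) - (1-p)*log2(1-q). -0.572*log2(0.874) = 0.111137; -0.428*log2(0.126) = 1.279080. H(P,Q) = 0.111137 + 1.279080 = 1.3902

1.3902 bits


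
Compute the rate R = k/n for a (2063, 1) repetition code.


Rate = k/n = 1/2063

1/2063


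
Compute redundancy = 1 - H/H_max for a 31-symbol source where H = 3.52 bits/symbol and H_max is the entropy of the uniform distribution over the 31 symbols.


H_max = log2(K) = log2(31) = 4.9542 bits/symbol. Redundancy = 1 - H/H_max = 1 - 3.52/4.9542 = 1 - 0.7105 = 0.2895

0.2895


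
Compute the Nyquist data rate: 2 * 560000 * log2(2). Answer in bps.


Rate = 2 * B * log2(M) = 2 * 560000 * 1.0 = 1120000.0

1120000.0 bps


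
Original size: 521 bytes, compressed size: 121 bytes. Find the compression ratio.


Ratio = original / compressed = 521 / 121 = 4.3058

4.3058


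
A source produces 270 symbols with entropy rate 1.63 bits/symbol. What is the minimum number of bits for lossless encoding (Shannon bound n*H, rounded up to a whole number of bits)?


Minimum bits >= n * H = 270 * 1.63 = 440.1, rounded up to a whole number of bits = 441

441 bits


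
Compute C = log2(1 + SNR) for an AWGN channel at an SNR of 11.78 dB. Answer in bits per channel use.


SNR_linear = 10^(11.78/10) = 15.0661; C = log2(1 + SNR_linear) = log2(1 + 15.0661) = 4.0059

4.0059 bits/channel use


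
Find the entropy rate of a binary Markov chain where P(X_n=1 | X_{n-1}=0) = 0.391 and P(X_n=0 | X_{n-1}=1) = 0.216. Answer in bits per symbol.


Stationary distribution: pi_0 = p10/(p01+p10) = 0.3558, pi_1 = 0.6442. Entropy rate H' = pi_0*H(p01) + pi_1*H(p10) = 0.3558*0.9654 + 0.6442*0.7528 = 0.8285

0.8285 bits/symbol


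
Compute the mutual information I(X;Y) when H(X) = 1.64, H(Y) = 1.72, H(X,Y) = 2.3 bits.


I(X;Y) = H(X) + H(Y) - H(X,Y) = 1.64 + 1.72 - 2.3 = 1.06

1.06 bits


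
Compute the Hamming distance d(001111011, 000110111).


Count differing positions: . . ^ . . ^ ^ . . = 3 differences

3


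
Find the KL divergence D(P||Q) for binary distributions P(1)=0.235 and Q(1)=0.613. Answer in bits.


KL = p*log2(p/q) + (1-p)*log2((1-p)/(1-q)) = 0.235*log2(0.235/0.613) + 0.765*log2(0.765/0.387) = 0.427

0.427 bits


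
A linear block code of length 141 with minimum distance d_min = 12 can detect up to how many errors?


Detection capability = d_min - 1 = 12 - 1 = 11

11 errors


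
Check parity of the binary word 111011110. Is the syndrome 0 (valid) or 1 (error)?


Syndrome = XOR of all bits = 1 XOR 1 XOR 1 XOR 0 XOR 1 XOR 1 XOR 1 XOR 1 XOR 0 = 1

1


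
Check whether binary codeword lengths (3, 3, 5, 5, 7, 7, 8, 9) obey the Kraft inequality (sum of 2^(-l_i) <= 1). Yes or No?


Kraft sum = sum(2^(-l_i)) = 0.334, need <= 1. Result: satisfied (a binary prefix-free code with these lengths exists)

Yes


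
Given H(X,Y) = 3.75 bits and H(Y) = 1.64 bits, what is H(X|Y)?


H(X|Y) = H(X,Y) - H(Y) = 3.75 - 1.64 = 2.11

2.11 bits


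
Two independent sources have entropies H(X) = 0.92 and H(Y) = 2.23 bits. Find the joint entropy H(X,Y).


For independent variables, H(X,Y) = H(X) + H(Y) = 0.92 + 2.23 = 3.15

3.15 bits


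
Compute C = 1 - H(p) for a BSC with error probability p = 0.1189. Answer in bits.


H(p) = -p*log2(p) - (1-p)*log2(1-p) = -0.1189*log2(0.1189) - 0.8811*log2(0.8811) = 0.365282 + 0.160909 = 0.5262. C = 1 - H(p) = 1 - 0.5262 = 0.4738

0.4738 bits


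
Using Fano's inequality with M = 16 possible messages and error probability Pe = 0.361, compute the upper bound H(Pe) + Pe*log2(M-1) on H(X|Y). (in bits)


H(Pe) = -Pe*log2(Pe) - (1-Pe)*log2(1-Pe) = -0.361*log2(0.361) - 0.639*log2(0.639) = 0.530644 + 0.412866 = 0.9435. Pe*log2(M-1) = 0.361*log2(15) = 1.410388. Bound = H(Pe) + Pe*log2(M-1) = 0.530644 + 0.412866 + 1.410388 = 2.3539

2.3539 bits


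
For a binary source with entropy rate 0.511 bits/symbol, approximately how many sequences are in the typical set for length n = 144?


log2|A_typical| = nH = 144 * 0.511 = 73.584, so |A_typical| ~ 2^73.584 = 1.416e+22

1.416e+22


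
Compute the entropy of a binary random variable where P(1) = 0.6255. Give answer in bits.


H = -p*log2(p) - (1-p)*log2(1-p). -0.6255*log2(0.6255) = 0.423412; -0.3745*log2(0.3745) = 0.530652. H = 0.423412 + 0.530652 = 0.9541

0.9541 bits


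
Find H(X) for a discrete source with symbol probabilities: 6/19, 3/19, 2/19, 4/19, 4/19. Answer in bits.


H = -sum(p_i * log2(p_i)). Terms: -(6/19)*log2(6/19) = 0.525147; -(3/19)*log2(3/19) = 0.420468; -(2/19)*log2(2/19) = 0.341887; -(4/19)*log2(4/19) = 0.473248; -(4/19)*log2(4/19) = 0.473248. H = 0.525147 + 0.420468 + 0.341887 + 0.473248 + 0.473248 = 2.234

2.234 bits


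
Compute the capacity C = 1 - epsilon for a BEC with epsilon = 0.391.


C = 1 - epsilon = 1 - 0.391 = 0.609

0.609 bits


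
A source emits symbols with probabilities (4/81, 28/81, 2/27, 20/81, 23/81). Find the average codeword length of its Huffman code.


Huffman construction (repeatedly merge the two least-probable nodes; each merge adds 1 bit to every symbol beneath it): 4/81 + 2/27 = 10/81; 10/81 + 20/81 = 10/27; 23/81 + 28/81 = 17/27; 10/27 + 17/27 = 1. Resulting codeword lengths (in the order the probabilities were given): (3, 2, 3, 2, 2). L_avg = sum(p_i * l_i) = 4/81*3 + 28/81*2 + 2/27*3 + 20/81*2 + 23/81*2 = 172/81 = 2.1235

2.1235 bits


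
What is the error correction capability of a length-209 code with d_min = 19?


Correction capability = floor((d-1)/2) = floor((19-1)/2) = 9

9 errors


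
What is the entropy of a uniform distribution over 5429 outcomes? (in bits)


H = log2(n) = log2(5429) = 12.4065

12.4065 bits


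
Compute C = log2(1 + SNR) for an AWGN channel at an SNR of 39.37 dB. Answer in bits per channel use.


SNR_linear = 10^(39.37/10) = 8649.6792; C = log2(1 + SNR_linear) = log2(1 + 8649.6792) = 13.0786

13.0786 bits/channel use


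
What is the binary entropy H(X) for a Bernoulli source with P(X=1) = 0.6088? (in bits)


H = -p*log2(p) - (1-p)*log2(1-p). -0.6088*log2(0.6088) = 0.435876; -0.3912*log2(0.3912) = 0.529693. H = 0.435876 + 0.529693 = 0.9656

0.9656 bits


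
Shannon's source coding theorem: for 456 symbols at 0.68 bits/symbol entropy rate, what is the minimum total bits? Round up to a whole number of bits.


Minimum bits >= n * H = 456 * 0.68 = 310.08, rounded up to a whole number of bits = 311

311 bits


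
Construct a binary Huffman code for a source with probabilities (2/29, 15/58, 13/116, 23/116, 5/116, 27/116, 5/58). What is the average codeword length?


Huffman construction (repeatedly merge the two least-probable nodes; each merge adds 1 bit to every symbol beneath it): 5/116 + 2/29 = 13/116; 5/58 + 13/116 = 23/116; 13/116 + 23/116 = 9/29; 23/116 + 27/116 = 25/58; 15/58 + 9/29 = 33/58; 25/58 + 33/58 = 1. Resulting codeword lengths (in the order the probabilities were given): (4, 2, 3, 3, 4, 2, 3). L_avg = sum(p_i * l_i) = 2/29*4 + 15/58*2 + 13/116*3 + 23/116*3 + 5/116*4 + 27/116*2 + 5/58*3 = 76/29 = 2.6207

2.6207 bits


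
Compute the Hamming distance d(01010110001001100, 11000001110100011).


Count differing positions: ^ . . ^ . ^ ^ ^ ^ ^ ^ ^ . ^ ^ ^ ^ = 13 differences

13


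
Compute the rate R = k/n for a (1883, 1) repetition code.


Rate = k/n = 1/1883

1/1883


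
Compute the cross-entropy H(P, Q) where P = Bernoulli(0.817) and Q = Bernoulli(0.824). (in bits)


H(P,Q) = -p*log2(q) - (1-p)*log2(1-q). -0.817*log2(0.824) = 0.228175; -0.183*log2(0.176) = 0.458663. H(P,Q) = 0.228175 + 0.458663 = 0.6868

0.6868 bits


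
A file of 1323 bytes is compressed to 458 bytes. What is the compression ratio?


Ratio = original / compressed = 1323 / 458 = 2.8886

2.8886


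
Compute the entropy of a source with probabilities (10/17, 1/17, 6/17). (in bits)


H = -sum(p_i * log2(p_i)). Terms: -(10/17)*log2(10/17) = 0.450315; -(1/17)*log2(1/17) = 0.240439; -(6/17)*log2(6/17) = 0.530294. H = 0.450315 + 0.240439 + 0.530294 = 1.221

1.221 bits


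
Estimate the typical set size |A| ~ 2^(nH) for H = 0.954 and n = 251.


log2|A_typical| = nH = 251 * 0.954 = 239.454, so |A_typical| ~ 2^239.454 = 1.210e+72

1.210e+72


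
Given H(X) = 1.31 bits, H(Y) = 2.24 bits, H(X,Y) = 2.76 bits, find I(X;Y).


I(X;Y) = H(X) + H(Y) - H(X,Y) = 1.31 + 2.24 - 2.76 = 0.79

0.79 bits


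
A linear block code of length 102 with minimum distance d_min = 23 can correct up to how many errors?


Correction capability = floor((d-1)/2) = floor((23-1)/2) = 11

11 errors


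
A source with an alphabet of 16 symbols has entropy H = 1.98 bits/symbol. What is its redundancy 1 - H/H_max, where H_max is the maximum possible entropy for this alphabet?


H_max = log2(K) = log2(16) = 4.0 bits/symbol. Redundancy = 1 - H/H_max = 1 - 1.98/4.0 = 1 - 0.495 = 0.505

0.505


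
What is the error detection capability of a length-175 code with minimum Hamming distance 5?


Detection capability = d_min - 1 = 5 - 1 = 4

4 errors


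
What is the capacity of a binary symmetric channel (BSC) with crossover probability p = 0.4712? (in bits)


H(p) = -p*log2(p) - (1-p)*log2(1-p) = -0.4712*log2(0.4712) - 0.5288*log2(0.5288) = 0.511529 + 0.486076 = 0.9976. C = 1 - H(p) = 1 - 0.9976 = 0.0024

0.0024 bits


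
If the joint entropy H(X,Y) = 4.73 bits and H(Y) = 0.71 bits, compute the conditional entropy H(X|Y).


H(X|Y) = H(X,Y) - H(Y) = 4.73 - 0.71 = 4.02

4.02 bits


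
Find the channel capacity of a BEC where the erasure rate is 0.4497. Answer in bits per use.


C = 1 - epsilon = 1 - 0.4497 = 0.5503

0.5503 bits


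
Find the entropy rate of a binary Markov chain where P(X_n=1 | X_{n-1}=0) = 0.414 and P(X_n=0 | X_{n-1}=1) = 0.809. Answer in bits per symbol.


Stationary distribution: pi_0 = p10/(p01+p10) = 0.6615, pi_1 = 0.3385. Entropy rate H' = pi_0*H(p01) + pi_1*H(p10) = 0.6615*0.9786 + 0.3385*0.7036 = 0.8855

0.8855 bits/symbol


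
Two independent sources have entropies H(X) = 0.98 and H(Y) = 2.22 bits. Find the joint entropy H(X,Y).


For independent variables, H(X,Y) = H(X) + H(Y) = 0.98 + 2.22 = 3.2

3.2 bits


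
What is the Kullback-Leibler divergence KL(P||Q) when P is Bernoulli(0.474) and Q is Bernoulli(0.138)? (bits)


KL = p*log2(p/q) + (1-p)*log2((1-p)/(1-q)) = 0.474*log2(0.474/0.138) + 0.526*log2(0.526/0.862) = 0.469

0.469 bits


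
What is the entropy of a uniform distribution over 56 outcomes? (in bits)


H = log2(n) = log2(56) = 5.8074

5.8074 bits


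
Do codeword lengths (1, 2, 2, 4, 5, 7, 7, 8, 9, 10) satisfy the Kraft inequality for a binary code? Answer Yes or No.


Kraft sum = sum(2^(-l_i)) = 1.1162, need <= 1. Result: violated (a binary prefix-free code with these lengths cannot exist)

No


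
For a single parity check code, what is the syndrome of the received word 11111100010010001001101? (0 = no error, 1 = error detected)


Syndrome = XOR of all bits = 1 XOR 1 XOR 1 XOR 1 XOR 1 XOR 1 XOR 0 XOR 0 XOR 0 XOR 1 XOR 0 XOR 0 XOR 1 XOR 0 XOR 0 XOR 0 XOR 1 XOR 0 XOR 0 XOR 1 XOR 1 XOR 0 XOR 1 = 0

0


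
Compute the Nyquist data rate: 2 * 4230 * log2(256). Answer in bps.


Rate = 2 * B * log2(M) = 2 * 4230 * 8.0 = 67680.0

67680.0 bps


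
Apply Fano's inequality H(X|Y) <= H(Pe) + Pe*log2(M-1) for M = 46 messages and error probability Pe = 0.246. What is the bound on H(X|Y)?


H(Pe) = -Pe*log2(Pe) - (1-Pe)*log2(1-Pe) = -0.246*log2(0.246) - 0.754*log2(0.754) = 0.497724 + 0.307152 = 0.8049. Pe*log2(M-1) = 0.246*log2(45) = 1.350996. Bound = H(Pe) + Pe*log2(M-1) = 0.497724 + 0.307152 + 1.350996 = 2.1559

2.1559 bits


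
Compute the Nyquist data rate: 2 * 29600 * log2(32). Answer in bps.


Rate = 2 * B * log2(M) = 2 * 29600 * 5.0 = 296000.0

296000.0 bps


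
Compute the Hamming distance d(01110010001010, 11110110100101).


Count differing positions: ^ . . . . ^ . . ^ . ^ ^ ^ ^ = 7 differences

7


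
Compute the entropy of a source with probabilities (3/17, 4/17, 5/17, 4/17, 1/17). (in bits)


H = -sum(p_i * log2(p_i)). Terms: -(3/17)*log2(3/17) = 0.441618; -(4/17)*log2(4/17) = 0.491168; -(5/17)*log2(5/17) = 0.519275; -(4/17)*log2(4/17) = 0.491168; -(1/17)*log2(1/17) = 0.240439. H = 0.441618 + 0.491168 + 0.519275 + 0.491168 + 0.240439 = 2.1837

2.1837 bits


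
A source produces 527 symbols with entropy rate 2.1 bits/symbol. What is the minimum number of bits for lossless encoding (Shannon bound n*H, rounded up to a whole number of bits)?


Minimum bits >= n * H = 527 * 2.1 = 1106.7, rounded up to a whole number of bits = 1107

1107 bits


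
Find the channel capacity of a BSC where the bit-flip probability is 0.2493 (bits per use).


H(p) = -p*log2(p) - (1-p)*log2(1-p) = -0.2493*log2(0.2493) - 0.7507*log2(0.7507) = 0.499608 + 0.310558 = 0.8102. C = 1 - H(p) = 1 - 0.8102 = 0.1898

0.1898 bits


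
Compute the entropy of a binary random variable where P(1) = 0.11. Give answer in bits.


H = -p*log2(p) - (1-p)*log2(1-p). -0.11*log2(0.11) = 0.350287; -0.89*log2(0.89) = 0.149629. H = 0.350287 + 0.149629 = 0.4999

0.4999 bits


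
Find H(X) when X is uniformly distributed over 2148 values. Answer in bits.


H = log2(n) = log2(2148) = 11.0688

11.0688 bits


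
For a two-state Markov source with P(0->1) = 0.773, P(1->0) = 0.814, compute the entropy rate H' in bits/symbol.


Stationary distribution: pi_0 = p10/(p01+p10) = 0.5129, pi_1 = 0.4871. Entropy rate H' = pi_0*H(p01) + pi_1*H(p10) = 0.5129*0.7727 + 0.4871*0.693 = 0.7339

0.7339 bits/symbol


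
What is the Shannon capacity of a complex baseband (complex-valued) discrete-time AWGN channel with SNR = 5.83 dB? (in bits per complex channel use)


SNR_linear = 10^(5.83/10) = 3.8282; C = log2(1 + SNR_linear) = log2(1 + 3.8282) = 2.2715

2.2715 bits/channel use


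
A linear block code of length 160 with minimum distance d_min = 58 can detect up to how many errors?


Detection capability = d_min - 1 = 58 - 1 = 57

57 errors


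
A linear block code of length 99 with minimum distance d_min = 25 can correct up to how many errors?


Correction capability = floor((d-1)/2) = floor((25-1)/2) = 12

12 errors


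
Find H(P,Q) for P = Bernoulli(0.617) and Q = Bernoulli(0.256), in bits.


H(P,Q) = -p*log2(q) - (1-p)*log2(1-q). -0.617*log2(0.256) = 1.212889; -0.383*log2(0.744) = 0.163398. H(P,Q) = 1.212889 + 0.163398 = 1.3763

1.3763 bits


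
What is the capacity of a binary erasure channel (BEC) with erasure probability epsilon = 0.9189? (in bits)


C = 1 - epsilon = 1 - 0.9189 = 0.0811

0.0811 bits


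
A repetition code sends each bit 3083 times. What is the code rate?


Rate = k/n = 1/3083

1/3083


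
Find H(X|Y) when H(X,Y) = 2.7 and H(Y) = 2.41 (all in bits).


H(X|Y) = H(X,Y) - H(Y) = 2.7 - 2.41 = 0.29

0.29 bits


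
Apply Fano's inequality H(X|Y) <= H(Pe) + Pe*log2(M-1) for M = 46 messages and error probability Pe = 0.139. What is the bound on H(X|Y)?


H(Pe) = -Pe*log2(Pe) - (1-Pe)*log2(1-Pe) = -0.139*log2(0.139) - 0.861*log2(0.861) = 0.395711 + 0.185903 = 0.5816. Pe*log2(M-1) = 0.139*log2(45) = 0.763368. Bound = H(Pe) + Pe*log2(M-1) = 0.395711 + 0.185903 + 0.763368 = 1.345

1.345 bits


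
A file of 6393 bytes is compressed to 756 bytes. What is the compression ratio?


Ratio = original / compressed = 6393 / 756 = 8.4563

8.4563


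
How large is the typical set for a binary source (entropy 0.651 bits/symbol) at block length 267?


log2|A_typical| = nH = 267 * 0.651 = 173.817, so |A_typical| ~ 2^173.817 = 2.109e+52

2.109e+52


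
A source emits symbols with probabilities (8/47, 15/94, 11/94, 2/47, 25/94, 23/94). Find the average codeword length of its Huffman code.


Huffman construction (repeatedly merge the two least-probable nodes; each merge adds 1 bit to every symbol beneath it): 2/47 + 11/94 = 15/94; 15/94 + 15/94 = 15/47; 8/47 + 23/94 = 39/94; 25/94 + 15/47 = 55/94; 39/94 + 55/94 = 1. Resulting codeword lengths (in the order the probabilities were given): (2, 3, 4, 4, 2, 2). L_avg = sum(p_i * l_i) = 8/47*2 + 15/94*3 + 11/94*4 + 2/47*4 + 25/94*2 + 23/94*2 = 233/94 = 2.4787

2.4787 bits


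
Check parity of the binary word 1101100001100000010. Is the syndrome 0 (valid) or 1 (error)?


Syndrome = XOR of all bits = 1 XOR 1 XOR 0 XOR 1 XOR 1 XOR 0 XOR 0 XOR 0 XOR 0 XOR 1 XOR 1 XOR 0 XOR 0 XOR 0 XOR 0 XOR 0 XOR 0 XOR 1 XOR 0 = 1

1


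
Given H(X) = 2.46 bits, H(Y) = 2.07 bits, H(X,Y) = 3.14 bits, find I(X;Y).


I(X;Y) = H(X) + H(Y) - H(X,Y) = 2.46 + 2.07 - 3.14 = 1.39

1.39 bits


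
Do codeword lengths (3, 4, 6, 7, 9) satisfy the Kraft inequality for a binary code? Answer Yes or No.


Kraft sum = sum(2^(-l_i)) = 0.2129, need <= 1. Result: satisfied (a binary prefix-free code with these lengths exists)

Yes


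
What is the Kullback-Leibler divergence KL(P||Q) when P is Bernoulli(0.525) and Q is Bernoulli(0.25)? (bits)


KL = p*log2(p/q) + (1-p)*log2((1-p)/(1-q)) = 0.525*log2(0.525/0.25) + 0.475*log2(0.475/0.75) = 0.2489

0.2489 bits


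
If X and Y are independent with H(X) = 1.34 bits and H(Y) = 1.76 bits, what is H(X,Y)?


For independent variables, H(X,Y) = H(X) + H(Y) = 1.34 + 1.76 = 3.1

3.1 bits


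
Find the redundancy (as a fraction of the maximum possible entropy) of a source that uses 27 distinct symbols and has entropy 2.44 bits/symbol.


H_max = log2(K) = log2(27) = 4.7549 bits/symbol. Redundancy = 1 - H/H_max = 1 - 2.44/4.7549 = 1 - 0.5132 = 0.4868

0.4868


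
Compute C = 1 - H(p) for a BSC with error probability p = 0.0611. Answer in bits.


H(p) = -p*log2(p) - (1-p)*log2(1-p) = -0.0611*log2(0.0611) - 0.9389*log2(0.9389) = 0.246397 + 0.085399 = 0.3318. C = 1 - H(p) = 1 - 0.3318 = 0.6682

0.6682 bits


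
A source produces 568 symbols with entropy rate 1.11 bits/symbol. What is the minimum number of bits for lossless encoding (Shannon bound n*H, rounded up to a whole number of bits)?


Minimum bits >= n * H = 568 * 1.11 = 630.48, rounded up to a whole number of bits = 631

631 bits


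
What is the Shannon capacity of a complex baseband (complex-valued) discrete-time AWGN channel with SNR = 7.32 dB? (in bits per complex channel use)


SNR_linear = 10^(7.32/10) = 5.3951; C = log2(1 + SNR_linear) = log2(1 + 5.3951) = 2.677

2.677 bits/channel use


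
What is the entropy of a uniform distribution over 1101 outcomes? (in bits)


H = log2(n) = log2(1101) = 10.1046

10.1046 bits


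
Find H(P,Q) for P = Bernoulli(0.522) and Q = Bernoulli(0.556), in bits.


H(P,Q) = -p*log2(q) - (1-p)*log2(1-q). -0.522*log2(0.556) = 0.442052; -0.478*log2(0.444) = 0.559914. H(P,Q) = 0.442052 + 0.559914 = 1.002

1.002 bits


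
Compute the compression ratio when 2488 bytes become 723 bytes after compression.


Ratio = original / compressed = 2488 / 723 = 3.4412

3.4412


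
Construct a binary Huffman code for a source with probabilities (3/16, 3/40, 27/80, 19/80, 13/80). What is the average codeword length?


Huffman construction (repeatedly merge the two least-probable nodes; each merge adds 1 bit to every symbol beneath it): 3/40 + 13/80 = 19/80; 3/16 + 19/80 = 17/40; 19/80 + 27/80 = 23/40; 17/40 + 23/40 = 1. Resulting codeword lengths (in the order the probabilities were given): (2, 3, 2, 2, 3). L_avg = sum(p_i * l_i) = 3/16*2 + 3/40*3 + 27/80*2 + 19/80*2 + 13/80*3 = 179/80 = 2.2375

2.2375 bits


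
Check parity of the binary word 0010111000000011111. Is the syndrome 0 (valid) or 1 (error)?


Syndrome = XOR of all bits = 0 XOR 0 XOR 1 XOR 0 XOR 1 XOR 1 XOR 1 XOR 0 XOR 0 XOR 0 XOR 0 XOR 0 XOR 0 XOR 0 XOR 1 XOR 1 XOR 1 XOR 1 XOR 1 = 1

1


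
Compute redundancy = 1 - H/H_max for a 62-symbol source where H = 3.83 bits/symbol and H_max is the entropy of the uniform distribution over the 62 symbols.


H_max = log2(K) = log2(62) = 5.9542 bits/symbol. Redundancy = 1 - H/H_max = 1 - 3.83/5.9542 = 1 - 0.6432 = 0.3568

0.3568


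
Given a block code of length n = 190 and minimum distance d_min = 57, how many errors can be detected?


Detection capability = d_min - 1 = 57 - 1 = 56

56 errors


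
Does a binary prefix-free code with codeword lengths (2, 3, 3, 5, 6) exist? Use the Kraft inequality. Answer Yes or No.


Kraft sum = sum(2^(-l_i)) = 0.5469, need <= 1. Result: satisfied (a binary prefix-free code with these lengths exists)

Yes


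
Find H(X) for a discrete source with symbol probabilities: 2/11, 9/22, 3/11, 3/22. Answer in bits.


H = -sum(p_i * log2(p_i)). Terms: -(2/11)*log2(2/11) = 0.447169; -(9/22)*log2(9/22) = 0.527525; -(3/11)*log2(3/11) = 0.511219; -(3/22)*log2(3/22) = 0.391973. H = 0.447169 + 0.527525 + 0.511219 + 0.391973 = 1.8779

1.8779 bits


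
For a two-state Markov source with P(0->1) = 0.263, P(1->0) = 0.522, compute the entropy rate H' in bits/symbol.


Stationary distribution: pi_0 = p10/(p01+p10) = 0.665, pi_1 = 0.335. Entropy rate H' = pi_0*H(p01) + pi_1*H(p10) = 0.665*0.8312 + 0.335*0.9986 = 0.8873

0.8873 bits/symbol


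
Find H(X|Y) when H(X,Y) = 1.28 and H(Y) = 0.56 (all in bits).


H(X|Y) = H(X,Y) - H(Y) = 1.28 - 0.56 = 0.72

0.72 bits


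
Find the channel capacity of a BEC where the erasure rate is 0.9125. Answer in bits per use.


C = 1 - epsilon = 1 - 0.9125 = 0.0875

0.0875 bits


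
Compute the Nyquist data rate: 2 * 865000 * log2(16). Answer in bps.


Rate = 2 * B * log2(M) = 2 * 865000 * 4.0 = 6920000.0

6920000.0 bps


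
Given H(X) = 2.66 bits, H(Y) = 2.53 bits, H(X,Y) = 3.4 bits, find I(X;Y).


I(X;Y) = H(X) + H(Y) - H(X,Y) = 2.66 + 2.53 - 3.4 = 1.79

1.79 bits


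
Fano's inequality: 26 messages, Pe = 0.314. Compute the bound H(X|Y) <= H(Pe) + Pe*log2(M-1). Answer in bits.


H(Pe) = -Pe*log2(Pe) - (1-Pe)*log2(1-Pe) = -0.314*log2(0.314) - 0.686*log2(0.686) = 0.524745 + 0.372992 = 0.8977. Pe*log2(M-1) = 0.314*log2(25) = 1.458171. Bound = H(Pe) + Pe*log2(M-1) = 0.524745 + 0.372992 + 1.458171 = 2.3559

2.3559 bits


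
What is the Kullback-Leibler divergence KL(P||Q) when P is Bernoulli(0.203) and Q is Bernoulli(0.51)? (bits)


KL = p*log2(p/q) + (1-p)*log2((1-p)/(1-q)) = 0.203*log2(0.203/0.51) + 0.797*log2(0.797/0.49) = 0.2895

0.2895 bits


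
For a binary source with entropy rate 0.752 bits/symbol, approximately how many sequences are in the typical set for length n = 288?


log2|A_typical| = nH = 288 * 0.752 = 216.576, so |A_typical| ~ 2^216.576 = 1.570e+65

1.570e+65


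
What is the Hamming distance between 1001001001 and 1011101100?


Count differing positions: . . ^ . ^ . . ^ . ^ = 4 differences

4


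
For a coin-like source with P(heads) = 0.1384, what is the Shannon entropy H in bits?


H = -p*log2(p) - (1-p)*log2(1-p). -0.1384*log2(0.1384) = 0.394867; -0.8616*log2(0.8616) = 0.185166. H = 0.394867 + 0.185166 = 0.58

0.58 bits


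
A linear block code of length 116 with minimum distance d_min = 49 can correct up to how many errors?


Correction capability = floor((d-1)/2) = floor((49-1)/2) = 24

24 errors


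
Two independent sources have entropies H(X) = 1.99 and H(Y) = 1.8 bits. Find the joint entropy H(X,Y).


For independent variables, H(X,Y) = H(X) + H(Y) = 1.99 + 1.8 = 3.79

3.79 bits


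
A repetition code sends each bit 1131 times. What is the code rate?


Rate = k/n = 1/1131

1/1131


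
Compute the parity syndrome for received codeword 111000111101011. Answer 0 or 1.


Syndrome = XOR of all bits = 1 XOR 1 XOR 1 XOR 0 XOR 0 XOR 0 XOR 1 XOR 1 XOR 1 XOR 1 XOR 0 XOR 1 XOR 0 XOR 1 XOR 1 = 0

0


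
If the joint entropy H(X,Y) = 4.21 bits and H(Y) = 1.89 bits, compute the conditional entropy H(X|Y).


H(X|Y) = H(X,Y) - H(Y) = 4.21 - 1.89 = 2.32

2.32 bits


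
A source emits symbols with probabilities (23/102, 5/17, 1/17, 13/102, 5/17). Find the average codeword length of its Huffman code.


Huffman construction (repeatedly merge the two least-probable nodes; each merge adds 1 bit to every symbol beneath it): 1/17 + 13/102 = 19/102; 19/102 + 23/102 = 7/17; 5/17 + 5/17 = 10/17; 7/17 + 10/17 = 1. Resulting codeword lengths (in the order the probabilities were given): (2, 2, 3, 3, 2). L_avg = sum(p_i * l_i) = 23/102*2 + 5/17*2 + 1/17*3 + 13/102*3 + 5/17*2 = 223/102 = 2.1863

2.1863 bits


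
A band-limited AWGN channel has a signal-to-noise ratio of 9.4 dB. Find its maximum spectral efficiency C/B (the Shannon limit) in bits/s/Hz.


SNR_linear = 10^(9.4/10) = 8.7096; C/B = log2(1 + SNR_linear) = log2(1 + 8.7096) = 3.2794

3.2794 bits/s/Hz


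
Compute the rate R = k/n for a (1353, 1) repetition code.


Rate = k/n = 1/1353

1/1353


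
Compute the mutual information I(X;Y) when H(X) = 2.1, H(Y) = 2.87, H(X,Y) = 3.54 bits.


I(X;Y) = H(X) + H(Y) - H(X,Y) = 2.1 + 2.87 - 3.54 = 1.43

1.43 bits


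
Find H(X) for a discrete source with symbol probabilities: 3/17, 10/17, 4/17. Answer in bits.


H = -sum(p_i * log2(p_i)). Terms: -(3/17)*log2(3/17) = 0.441618; -(10/17)*log2(10/17) = 0.450315; -(4/17)*log2(4/17) = 0.491168. H = 0.441618 + 0.450315 + 0.491168 = 1.3831

1.3831 bits


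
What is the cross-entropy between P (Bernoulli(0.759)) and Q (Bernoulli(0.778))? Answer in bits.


H(P,Q) = -p*log2(q) - (1-p)*log2(1-q). -0.759*log2(0.778) = 0.274878; -0.241*log2(0.222) = 0.523300. H(P,Q) = 0.274878 + 0.523300 = 0.7982

0.7982 bits


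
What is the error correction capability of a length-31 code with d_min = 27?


Correction capability = floor((d-1)/2) = floor((27-1)/2) = 13

13 errors


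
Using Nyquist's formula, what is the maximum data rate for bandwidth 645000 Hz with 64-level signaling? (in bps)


Rate = 2 * B * log2(M) = 2 * 645000 * 6.0 = 7740000.0

7740000.0 bps


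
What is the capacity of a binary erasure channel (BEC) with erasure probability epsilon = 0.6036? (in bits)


C = 1 - epsilon = 1 - 0.6036 = 0.3964

0.3964 bits


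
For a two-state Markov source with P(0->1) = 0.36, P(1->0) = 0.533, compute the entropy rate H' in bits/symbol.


Stationary distribution: pi_0 = p10/(p01+p10) = 0.5969, pi_1 = 0.4031. Entropy rate H' = pi_0*H(p01) + pi_1*H(p10) = 0.5969*0.9427 + 0.4031*0.9969 = 0.9645

0.9645 bits/symbol


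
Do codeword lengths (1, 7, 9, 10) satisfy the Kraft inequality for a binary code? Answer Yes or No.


Kraft sum = sum(2^(-l_i)) = 0.5107, need <= 1. Result: satisfied (a binary prefix-free code with these lengths exists)

Yes


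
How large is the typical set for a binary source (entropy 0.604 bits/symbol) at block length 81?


log2|A_typical| = nH = 81 * 0.604 = 48.924, so |A_typical| ~ 2^48.924 = 5.341e+14

5.341e+14


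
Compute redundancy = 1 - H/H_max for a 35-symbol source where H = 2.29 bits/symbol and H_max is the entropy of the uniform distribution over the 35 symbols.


H_max = log2(K) = log2(35) = 5.1293 bits/symbol. Redundancy = 1 - H/H_max = 1 - 2.29/5.1293 = 1 - 0.4465 = 0.5535

0.5535


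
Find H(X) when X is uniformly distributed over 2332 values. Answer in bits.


H = log2(n) = log2(2332) = 11.1874

11.1874 bits


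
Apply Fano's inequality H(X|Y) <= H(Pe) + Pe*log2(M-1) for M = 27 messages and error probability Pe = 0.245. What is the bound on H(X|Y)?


H(Pe) = -Pe*log2(Pe) - (1-Pe)*log2(1-Pe) = -0.245*log2(0.245) - 0.755*log2(0.755) = 0.497141 + 0.306116 = 0.8033. Pe*log2(M-1) = 0.245*log2(26) = 1.151608. Bound = H(Pe) + Pe*log2(M-1) = 0.497141 + 0.306116 + 1.151608 = 1.9549

1.9549 bits


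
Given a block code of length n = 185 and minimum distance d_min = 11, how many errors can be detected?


Detection capability = d_min - 1 = 11 - 1 = 10

10 errors


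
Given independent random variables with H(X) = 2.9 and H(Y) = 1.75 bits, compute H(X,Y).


For independent variables, H(X,Y) = H(X) + H(Y) = 2.9 + 1.75 = 4.65

4.65 bits


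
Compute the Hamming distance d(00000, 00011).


Count differing positions: . . . ^ ^ = 2 differences

2


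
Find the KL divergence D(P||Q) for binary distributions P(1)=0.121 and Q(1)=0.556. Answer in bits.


KL = p*log2(p/q) + (1-p)*log2((1-p)/(1-q)) = 0.121*log2(0.121/0.556) + 0.879*log2(0.879/0.444) = 0.5999

0.5999 bits


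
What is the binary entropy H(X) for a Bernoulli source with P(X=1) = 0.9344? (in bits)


H = -p*log2(p) - (1-p)*log2(1-p). -0.9344*log2(0.9344) = 0.091466; -0.0656*log2(0.0656) = 0.257819. H = 0.091466 + 0.257819 = 0.3493

0.3493 bits


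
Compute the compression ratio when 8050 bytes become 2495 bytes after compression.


Ratio = original / compressed = 8050 / 2495 = 3.2265

3.2265


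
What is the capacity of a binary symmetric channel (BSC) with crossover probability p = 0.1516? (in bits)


H(p) = -p*log2(p) - (1-p)*log2(1-p) = -0.1516*log2(0.1516) - 0.8484*log2(0.8484) = 0.412603 + 0.201226 = 0.6138. C = 1 - H(p) = 1 - 0.6138 = 0.3862

0.3862 bits


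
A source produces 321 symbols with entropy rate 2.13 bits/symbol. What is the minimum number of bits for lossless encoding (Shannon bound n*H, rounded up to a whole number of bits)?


Minimum bits >= n * H = 321 * 2.13 = 683.73, rounded up to a whole number of bits = 684

684 bits


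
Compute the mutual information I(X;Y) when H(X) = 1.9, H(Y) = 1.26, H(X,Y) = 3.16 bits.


I(X;Y) = H(X) + H(Y) - H(X,Y) = 1.9 + 1.26 - 3.16 = 0.0

0.0 bits


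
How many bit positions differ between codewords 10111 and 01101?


Count differing positions: ^ ^ . ^ . = 3 differences

3
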